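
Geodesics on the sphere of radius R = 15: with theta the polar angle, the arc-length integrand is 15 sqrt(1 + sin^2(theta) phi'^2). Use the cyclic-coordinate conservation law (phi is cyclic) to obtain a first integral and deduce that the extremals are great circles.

On the sphere of radius R = 15 with spherical coordinates (θ, φ), the induced metric is
    ds^2 = 225(dθ^2 + sin^2(θ) dφ^2).
Parameterise by θ; the arc-length functional is
    J[φ] = ∫ 15 sqrt(1 + sin^2(θ) (dφ/dθ)^2) dθ,
so L = 15 sqrt(1 + sin^2(θ) φ'^2). Compute
    ∂L/∂φ = 0  (L has no explicit φ dependence),
    ∂L/∂φ' = 15 sin^2(θ) φ' / sqrt(1 + sin^2(θ) φ'^2).
Since ∂L/∂φ = 0, the Euler-Lagrange equation
    d/dθ(∂L/∂φ') − ∂L/∂φ = 0
reduces to d/dθ(∂L/∂φ') = 0, i.e. the momentum conjugate to φ is conserved:
    15 sin^2(θ) φ' / sqrt(1 + sin^2(θ) φ'^2) = C.
The overall factor of 15 is constant, so dividing through gives Clairaut's relation sin^2(θ) φ' / sqrt(1 + sin^2(θ) φ'^2) = C' (with C' = C/15). Solving for φ' and integrating gives the great-circle family
    cot(θ) = A cos(φ − φ_0),
i.e. the intersection of the sphere with a plane through the origin. The two constants A and φ_0 (equivalently C and one phase) are fixed by the two endpoint conditions.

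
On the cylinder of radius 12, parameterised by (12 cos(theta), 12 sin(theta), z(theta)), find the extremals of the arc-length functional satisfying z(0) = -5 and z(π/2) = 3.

Parameterise the cylinder of radius R = 12 as
    r(θ) = (12 cos θ, 12 sin θ, z(θ)).
The arc-length element is
    ds = sqrt(144 + (dz/dθ)^2) dθ,
so the Lagrangian is L = sqrt(144 + z'^2).
L depends on z' only, not on z or θ, so ∂L/∂z = 0 and
    ∂L/∂z' = z' / sqrt(144 + z'^2).
The Euler-Lagrange equation gives
    d/dθ( z' / sqrt(144 + z'^2) ) = 0,
so z' is constant. Integrating once:
    z(θ) = a θ + b,
a helix on the cylinder (a straight line when the cylinder is unrolled). The constants a, b are determined by the endpoint conditions.
With endpoint conditions z(0) = -5 and z(π/2) = 3: from z(0) = b we get b = -5, and a·π/2 + -5 = 3 gives a = 16/π, so
    z(θ) = (16/π) θ − 5.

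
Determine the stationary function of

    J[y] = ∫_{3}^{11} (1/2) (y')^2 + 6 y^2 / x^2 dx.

The Lagrangian is L = (1/2) (y')^2 + 6 y^2 / x^2.
Compute ∂L/∂y = 12y/x^2, ∂L/∂y' = y'.
The Euler-Lagrange equation d/dx(∂L/∂y') − ∂L/∂y = 0 reduces to
    y'' − 12/x^2 · y = 0  (x > 0).
Its general solution is
    y(x) = A x^4 + B x^(-3),
with A, B fixed by the endpoint conditions.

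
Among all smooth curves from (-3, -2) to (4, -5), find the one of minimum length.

Arc-length functional: J[y] = ∫ sqrt(1 + (y')^2) dx.
Lagrangian L = sqrt(1 + (y')^2) has no explicit y dependence, so ∂L/∂y = 0 and the Euler-Lagrange equation gives
    d/dx( y' / sqrt(1 + (y')^2) ) = 0  ⇒  y' / sqrt(1 + (y')^2) = const.
Hence y' is constant, so y(x) is affine.
Fitting the endpoints (-3, -2) and (4, -5):
    slope m = ((-5) − (-2)) / (4 − (-3)) = -3/7,
    intercept c = (-2) − m·(-3) = -23/7.
Extremal: y(x) = (-3/7) x - 23/7.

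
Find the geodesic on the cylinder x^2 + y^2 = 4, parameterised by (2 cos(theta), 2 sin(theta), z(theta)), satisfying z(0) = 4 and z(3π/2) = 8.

Parameterise the cylinder of radius R = 2 as
    r(θ) = (2 cos θ, 2 sin θ, z(θ)).
The arc-length element is
    ds = sqrt(4 + (dz/dθ)^2) dθ,
so the Lagrangian is L = sqrt(4 + z'^2).
L depends on z' only, not on z or θ, so ∂L/∂z = 0 and
    ∂L/∂z' = z' / sqrt(4 + z'^2).
The Euler-Lagrange equation gives
    d/dθ( z' / sqrt(4 + z'^2) ) = 0,
so z' is constant. Integrating once:
    z(θ) = a θ + b,
a helix on the cylinder (a straight line when the cylinder is unrolled). The constants a, b are determined by the endpoint conditions.
With endpoint conditions z(0) = 4 and z(3π/2) = 8: from z(0) = b we get b = 4, and a·3π/2 + 4 = 8 gives a = 8/(3π), so
    z(θ) = (8/(3π)) θ + 4.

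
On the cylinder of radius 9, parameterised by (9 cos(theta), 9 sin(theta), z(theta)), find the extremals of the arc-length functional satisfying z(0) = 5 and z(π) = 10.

Parameterise the cylinder of radius R = 9 as
    r(θ) = (9 cos θ, 9 sin θ, z(θ)).
The arc-length element is
    ds = sqrt(81 + (dz/dθ)^2) dθ,
so the Lagrangian is L = sqrt(81 + z'^2).
L depends on z' only, not on z or θ, so ∂L/∂z = 0 and
    ∂L/∂z' = z' / sqrt(81 + z'^2).
The Euler-Lagrange equation gives
    d/dθ( z' / sqrt(81 + z'^2) ) = 0,
so z' is constant. Integrating once:
    z(θ) = a θ + b,
a helix on the cylinder (a straight line when the cylinder is unrolled). The constants a, b are determined by the endpoint conditions.
With endpoint conditions z(0) = 5 and z(π) = 10: from z(0) = b we get b = 5, and a·π + 5 = 10 gives a = 5/π, so
    z(θ) = (5/π) θ + 5.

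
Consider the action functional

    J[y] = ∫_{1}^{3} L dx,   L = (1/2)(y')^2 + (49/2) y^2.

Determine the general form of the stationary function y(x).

The Lagrangian is L = (1/2)(y')^2 + (49/2) y^2.
∂L/∂y = 49y.
∂L/∂y' = y'.
The Euler-Lagrange equation d/dx(∂L/∂y') − ∂L/∂y = 0 becomes:
    y'' - 49 y = 0
General solution: y(x) = A e^(7x) + B e^(-7x), where A and B are arbitrary constants fixed by the endpoint conditions.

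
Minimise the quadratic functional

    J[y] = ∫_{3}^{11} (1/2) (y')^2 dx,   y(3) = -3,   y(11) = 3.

The Lagrangian is L = (1/2) (y')^2.
Compute ∂L/∂y = 0, ∂L/∂y' = y'.
The Euler-Lagrange equation d/dx(∂L/∂y') − ∂L/∂y = 0 reduces to
    y'' = 0.
Its general solution is
    y(x) = A x + B,
with A, B fixed by the endpoint conditions.
Applying the endpoint conditions y(3) = -3 and y(11) = 3: solve A·3 + B = -3 and A·11 + B = 3. Subtracting gives A(11 − 3) = 3 − -3, so A = 3/4, and B = -3 − A·3 = -21/4. Therefore
    y(x) = (3/4) x - 21/4.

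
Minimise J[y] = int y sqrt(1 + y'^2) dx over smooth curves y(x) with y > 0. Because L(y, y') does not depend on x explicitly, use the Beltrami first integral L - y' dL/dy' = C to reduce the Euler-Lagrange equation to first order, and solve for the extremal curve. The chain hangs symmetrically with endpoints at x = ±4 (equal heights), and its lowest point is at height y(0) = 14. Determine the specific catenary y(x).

The Lagrangian L(y, y') = y sqrt(1 + y'^2) has no explicit x dependence, so the Beltrami identity applies:
    L − y' ∂L/∂y' = C.
Compute ∂L/∂y' = y · y' / sqrt(1 + y'^2). Then
    L − y' ∂L/∂y'
    = y sqrt(1 + y'^2) − y · y'^2 / sqrt(1 + y'^2)
    = y (1 + y'^2 − y'^2) / sqrt(1 + y'^2)
    = y / sqrt(1 + y'^2) = C.
Squaring gives y^2 = C^2 (1 + y'^2), i.e.
    y'^2 = y^2 / C^2 − 1.
Separating variables,
    dy / sqrt(y^2 − C^2) = dx / C,
and integrating gives arccosh(y / C) = (x − a)/C, so
    y(x) = C cosh((x − a)/C),
the catenary. The constants C and a are fixed by the two endpoint conditions (and, for the hanging-chain problem, the length constraint selects C).
Now fit the given data. The endpoints x = ±4 are symmetric at equal height, so the catenary is even about its minimum: a = 0 and y(x) = C cosh(x/C). The lowest point is y(0) = C cosh(0) = C, and we are told y(0) = 14, so C = 14. Therefore
    y(x) = 14 cosh(x/14),
and at the endpoints
    y(±4) = 14 cosh(4/14).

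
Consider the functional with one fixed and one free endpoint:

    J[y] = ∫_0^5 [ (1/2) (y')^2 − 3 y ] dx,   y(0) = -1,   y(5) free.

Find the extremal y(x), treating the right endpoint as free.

The Lagrangian L = (1/2) (y')^2 − 3 y gives
    ∂L/∂y = −3,   ∂L/∂y' = y'.
Euler-Lagrange: d/dx(y') − (−3) = 0, i.e. y'' + 3 = 0, so
    y(x) = −(3/2) x^2 + C1 x + C2.
Fixed left endpoint y(0) = -1 ⇒ C2 = -1.
The right endpoint x = 5 is free, so the natural (transversality) condition is ∂L/∂y' |_{x=5} = 0, i.e. y'(5) = 0.
Compute y'(x) = −3 x + C1, so y'(5) = −15 + C1 = 0 ⇒ C1 = 15.
Therefore the extremal is
    y(x) = −(3/2) x^2 + 15 x − 1.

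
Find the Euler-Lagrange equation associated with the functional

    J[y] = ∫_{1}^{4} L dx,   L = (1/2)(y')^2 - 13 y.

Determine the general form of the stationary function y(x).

The Lagrangian is L = (1/2)(y')^2 - 13 y.
∂L/∂y = -13.
∂L/∂y' = y'.
The Euler-Lagrange equation d/dx(∂L/∂y') − ∂L/∂y = 0 becomes:
    y'' + 13 = 0
General solution: y(x) = -(13/2) x^2 + A x + B, where A and B are arbitrary constants fixed by the endpoint conditions.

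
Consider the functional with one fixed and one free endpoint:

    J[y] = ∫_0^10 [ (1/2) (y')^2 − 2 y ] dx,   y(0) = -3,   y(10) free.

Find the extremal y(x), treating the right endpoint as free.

The Lagrangian L = (1/2) (y')^2 − 2 y gives
    ∂L/∂y = −2,   ∂L/∂y' = y'.
Euler-Lagrange: d/dx(y') − (−2) = 0, i.e. y'' + 2 = 0, so
    y(x) = −(2/2) x^2 + C1 x + C2.
Fixed left endpoint y(0) = -3 ⇒ C2 = -3.
The right endpoint x = 10 is free, so the natural (transversality) condition is ∂L/∂y' |_{x=10} = 0, i.e. y'(10) = 0.
Compute y'(x) = −2 x + C1, so y'(10) = −20 + C1 = 0 ⇒ C1 = 20.
Therefore the extremal is
    y(x) = −x^2 + 20 x − 3.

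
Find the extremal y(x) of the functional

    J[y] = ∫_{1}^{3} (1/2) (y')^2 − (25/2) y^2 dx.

The Lagrangian is L = (1/2) (y')^2 − (25/2) y^2.
Compute ∂L/∂y = -25y, ∂L/∂y' = y'.
The Euler-Lagrange equation d/dx(∂L/∂y') − ∂L/∂y = 0 reduces to
    y'' + 25 y = 0.
Its general solution is
    y(x) = A sin(5x) + B cos(5x),
with A, B fixed by the endpoint conditions.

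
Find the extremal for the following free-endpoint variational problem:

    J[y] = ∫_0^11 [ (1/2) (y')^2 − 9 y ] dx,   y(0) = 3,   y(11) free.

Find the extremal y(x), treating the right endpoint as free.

The Lagrangian L = (1/2) (y')^2 − 9 y gives
    ∂L/∂y = −9,   ∂L/∂y' = y'.
Euler-Lagrange: d/dx(y') − (−9) = 0, i.e. y'' + 9 = 0, so
    y(x) = −(9/2) x^2 + C1 x + C2.
Fixed left endpoint y(0) = 3 ⇒ C2 = 3.
The right endpoint x = 11 is free, so the natural (transversality) condition is ∂L/∂y' |_{x=11} = 0, i.e. y'(11) = 0.
Compute y'(x) = −9 x + C1, so y'(11) = −99 + C1 = 0 ⇒ C1 = 99.
Therefore the extremal is
    y(x) = −(9/2) x^2 + 99 x + 3.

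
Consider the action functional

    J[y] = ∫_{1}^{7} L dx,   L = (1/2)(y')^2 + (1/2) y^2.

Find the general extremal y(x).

The Lagrangian is L = (1/2)(y')^2 + (1/2) y^2.
∂L/∂y = y.
∂L/∂y' = y'.
The Euler-Lagrange equation d/dx(∂L/∂y') − ∂L/∂y = 0 becomes:
    y'' - y = 0
General solution: y(x) = A e^x + B e^(-x), where A and B are arbitrary constants fixed by the endpoint conditions.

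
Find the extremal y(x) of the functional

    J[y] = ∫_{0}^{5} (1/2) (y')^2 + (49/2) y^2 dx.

The Lagrangian is L = (1/2) (y')^2 + (49/2) y^2.
Compute ∂L/∂y = 49y, ∂L/∂y' = y'.
The Euler-Lagrange equation d/dx(∂L/∂y') − ∂L/∂y = 0 reduces to
    y'' − 49 y = 0.
Its general solution is
    y(x) = A e^(7x) + B e^(−7x),
with A, B fixed by the endpoint conditions.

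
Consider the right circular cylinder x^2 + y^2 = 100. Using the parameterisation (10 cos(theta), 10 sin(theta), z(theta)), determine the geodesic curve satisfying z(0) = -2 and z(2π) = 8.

Parameterise the cylinder of radius R = 10 as
    r(θ) = (10 cos θ, 10 sin θ, z(θ)).
The arc-length element is
    ds = sqrt(100 + (dz/dθ)^2) dθ,
so the Lagrangian is L = sqrt(100 + z'^2).
L depends on z' only, not on z or θ, so ∂L/∂z = 0 and
    ∂L/∂z' = z' / sqrt(100 + z'^2).
The Euler-Lagrange equation gives
    d/dθ( z' / sqrt(100 + z'^2) ) = 0,
so z' is constant. Integrating once:
    z(θ) = a θ + b,
a helix on the cylinder (a straight line when the cylinder is unrolled). The constants a, b are determined by the endpoint conditions.
With endpoint conditions z(0) = -2 and z(2π) = 8: from z(0) = b we get b = -2, and a·2π + -2 = 8 gives a = 5/π, so
    z(θ) = (5/π) θ − 2.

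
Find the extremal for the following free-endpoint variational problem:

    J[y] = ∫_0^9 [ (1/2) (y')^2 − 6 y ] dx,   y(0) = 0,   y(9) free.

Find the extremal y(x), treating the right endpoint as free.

The Lagrangian L = (1/2) (y')^2 − 6 y gives
    ∂L/∂y = −6,   ∂L/∂y' = y'.
Euler-Lagrange: d/dx(y') − (−6) = 0, i.e. y'' + 6 = 0, so
    y(x) = −(6/2) x^2 + C1 x + C2.
Fixed left endpoint y(0) = 0 ⇒ C2 = 0.
The right endpoint x = 9 is free, so the natural (transversality) condition is ∂L/∂y' |_{x=9} = 0, i.e. y'(9) = 0.
Compute y'(x) = −6 x + C1, so y'(9) = −54 + C1 = 0 ⇒ C1 = 54.
Therefore the extremal is
    y(x) = −3 x^2 + 54 x.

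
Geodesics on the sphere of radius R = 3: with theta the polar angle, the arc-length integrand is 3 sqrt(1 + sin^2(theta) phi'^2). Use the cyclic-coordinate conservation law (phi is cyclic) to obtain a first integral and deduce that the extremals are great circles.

On the sphere of radius R = 3 with spherical coordinates (θ, φ), the induced metric is
    ds^2 = 9(dθ^2 + sin^2(θ) dφ^2).
Parameterise by θ; the arc-length functional is
    J[φ] = ∫ 3 sqrt(1 + sin^2(θ) (dφ/dθ)^2) dθ,
so L = 3 sqrt(1 + sin^2(θ) φ'^2). Compute
    ∂L/∂φ = 0  (L has no explicit φ dependence),
    ∂L/∂φ' = 3 sin^2(θ) φ' / sqrt(1 + sin^2(θ) φ'^2).
Since ∂L/∂φ = 0, the Euler-Lagrange equation
    d/dθ(∂L/∂φ') − ∂L/∂φ = 0
reduces to d/dθ(∂L/∂φ') = 0, i.e. the momentum conjugate to φ is conserved:
    3 sin^2(θ) φ' / sqrt(1 + sin^2(θ) φ'^2) = C.
The overall factor of 3 is constant, so dividing through gives Clairaut's relation sin^2(θ) φ' / sqrt(1 + sin^2(θ) φ'^2) = C' (with C' = C/3). Solving for φ' and integrating gives the great-circle family
    cot(θ) = A cos(φ − φ_0),
i.e. the intersection of the sphere with a plane through the origin. The two constants A and φ_0 (equivalently C and one phase) are fixed by the two endpoint conditions.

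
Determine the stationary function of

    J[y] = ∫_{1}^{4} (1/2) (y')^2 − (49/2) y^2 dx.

The Lagrangian is L = (1/2) (y')^2 − (49/2) y^2.
Compute ∂L/∂y = -49y, ∂L/∂y' = y'.
The Euler-Lagrange equation d/dx(∂L/∂y') − ∂L/∂y = 0 reduces to
    y'' + 49 y = 0.
Its general solution is
    y(x) = A sin(7x) + B cos(7x),
with A, B fixed by the endpoint conditions.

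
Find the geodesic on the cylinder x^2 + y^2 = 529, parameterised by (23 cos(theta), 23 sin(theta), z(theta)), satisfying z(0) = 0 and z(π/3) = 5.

Parameterise the cylinder of radius R = 23 as
    r(θ) = (23 cos θ, 23 sin θ, z(θ)).
The arc-length element is
    ds = sqrt(529 + (dz/dθ)^2) dθ,
so the Lagrangian is L = sqrt(529 + z'^2).
L depends on z' only, not on z or θ, so ∂L/∂z = 0 and
    ∂L/∂z' = z' / sqrt(529 + z'^2).
The Euler-Lagrange equation gives
    d/dθ( z' / sqrt(529 + z'^2) ) = 0,
so z' is constant. Integrating once:
    z(θ) = a θ + b,
a helix on the cylinder (a straight line when the cylinder is unrolled). The constants a, b are determined by the endpoint conditions.
With endpoint conditions z(0) = 0 and z(π/3) = 5: from z(0) = b we get b = 0, and a·π/3 + 0 = 5 gives a = 15/π, so
    z(θ) = (15/π) θ.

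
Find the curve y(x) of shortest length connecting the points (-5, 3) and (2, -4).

Arc-length functional: J[y] = ∫ sqrt(1 + (y')^2) dx.
Lagrangian L = sqrt(1 + (y')^2) has no explicit y dependence, so ∂L/∂y = 0 and the Euler-Lagrange equation gives
    d/dx( y' / sqrt(1 + (y')^2) ) = 0  ⇒  y' / sqrt(1 + (y')^2) = const.
Hence y' is constant, so y(x) is affine.
Fitting the endpoints (-5, 3) and (2, -4):
    slope m = ((-4) − 3) / (2 − (-5)) = -1,
    intercept c = 3 − m·(-5) = -2.
Extremal: y(x) = -x - 2.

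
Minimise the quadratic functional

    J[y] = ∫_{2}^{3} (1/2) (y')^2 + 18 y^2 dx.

The Lagrangian is L = (1/2) (y')^2 + 18 y^2.
Compute ∂L/∂y = 36y, ∂L/∂y' = y'.
The Euler-Lagrange equation d/dx(∂L/∂y') − ∂L/∂y = 0 reduces to
    y'' − 36 y = 0.
Its general solution is
    y(x) = A e^(6x) + B e^(−6x),
with A, B fixed by the endpoint conditions.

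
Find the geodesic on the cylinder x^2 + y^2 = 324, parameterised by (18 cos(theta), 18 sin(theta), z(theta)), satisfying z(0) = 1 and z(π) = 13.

Parameterise the cylinder of radius R = 18 as
    r(θ) = (18 cos θ, 18 sin θ, z(θ)).
The arc-length element is
    ds = sqrt(324 + (dz/dθ)^2) dθ,
so the Lagrangian is L = sqrt(324 + z'^2).
L depends on z' only, not on z or θ, so ∂L/∂z = 0 and
    ∂L/∂z' = z' / sqrt(324 + z'^2).
The Euler-Lagrange equation gives
    d/dθ( z' / sqrt(324 + z'^2) ) = 0,
so z' is constant. Integrating once:
    z(θ) = a θ + b,
a helix on the cylinder (a straight line when the cylinder is unrolled). The constants a, b are determined by the endpoint conditions.
With endpoint conditions z(0) = 1 and z(π) = 13: from z(0) = b we get b = 1, and a·π + 1 = 13 gives a = 12/π, so
    z(θ) = (12/π) θ + 1.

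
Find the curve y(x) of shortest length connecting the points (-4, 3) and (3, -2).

Arc-length functional: J[y] = ∫ sqrt(1 + (y')^2) dx.
Lagrangian L = sqrt(1 + (y')^2) has no explicit y dependence, so ∂L/∂y = 0 and the Euler-Lagrange equation gives
    d/dx( y' / sqrt(1 + (y')^2) ) = 0  ⇒  y' / sqrt(1 + (y')^2) = const.
Hence y' is constant, so y(x) is affine.
Fitting the endpoints (-4, 3) and (3, -2):
    slope m = ((-2) − 3) / (3 − (-4)) = -5/7,
    intercept c = 3 − m·(-4) = 1/7.
Extremal: y(x) = (-5/7) x + 1/7.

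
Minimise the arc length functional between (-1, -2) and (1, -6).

Arc-length functional: J[y] = ∫ sqrt(1 + (y')^2) dx.
Lagrangian L = sqrt(1 + (y')^2) has no explicit y dependence, so ∂L/∂y = 0 and the Euler-Lagrange equation gives
    d/dx( y' / sqrt(1 + (y')^2) ) = 0  ⇒  y' / sqrt(1 + (y')^2) = const.
Hence y' is constant, so y(x) is affine.
Fitting the endpoints (-1, -2) and (1, -6):
    slope m = ((-6) − (-2)) / (1 − (-1)) = -2,
    intercept c = (-2) − m·(-1) = -4.
Extremal: y(x) = -2 x - 4.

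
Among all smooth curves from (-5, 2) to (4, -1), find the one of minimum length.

Arc-length functional: J[y] = ∫ sqrt(1 + (y')^2) dx.
Lagrangian L = sqrt(1 + (y')^2) has no explicit y dependence, so ∂L/∂y = 0 and the Euler-Lagrange equation gives
    d/dx( y' / sqrt(1 + (y')^2) ) = 0  ⇒  y' / sqrt(1 + (y')^2) = const.
Hence y' is constant, so y(x) is affine.
Fitting the endpoints (-5, 2) and (4, -1):
    slope m = ((-1) − 2) / (4 − (-5)) = -1/3,
    intercept c = 2 − m·(-5) = 1/3.
Extremal: y(x) = (-1/3) x + 1/3.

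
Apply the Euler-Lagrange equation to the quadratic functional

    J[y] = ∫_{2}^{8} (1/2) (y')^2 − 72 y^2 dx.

The Lagrangian is L = (1/2) (y')^2 − 72 y^2.
Compute ∂L/∂y = -144y, ∂L/∂y' = y'.
The Euler-Lagrange equation d/dx(∂L/∂y') − ∂L/∂y = 0 reduces to
    y'' + 144 y = 0.
Its general solution is
    y(x) = A sin(12x) + B cos(12x),
with A, B fixed by the endpoint conditions.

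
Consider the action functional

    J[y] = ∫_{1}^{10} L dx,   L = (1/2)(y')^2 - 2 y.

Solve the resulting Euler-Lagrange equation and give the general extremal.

The Lagrangian is L = (1/2)(y')^2 - 2 y.
∂L/∂y = -2.
∂L/∂y' = y'.
The Euler-Lagrange equation d/dx(∂L/∂y') − ∂L/∂y = 0 becomes:
    y'' + 2 = 0
General solution: y(x) = -x^2 + A x + B, where A and B are arbitrary constants fixed by the endpoint conditions.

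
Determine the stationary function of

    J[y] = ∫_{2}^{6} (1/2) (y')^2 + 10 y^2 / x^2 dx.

The Lagrangian is L = (1/2) (y')^2 + 10 y^2 / x^2.
Compute ∂L/∂y = 20y/x^2, ∂L/∂y' = y'.
The Euler-Lagrange equation d/dx(∂L/∂y') − ∂L/∂y = 0 reduces to
    y'' − 20/x^2 · y = 0  (x > 0).
Its general solution is
    y(x) = A x^5 + B x^(-4),
with A, B fixed by the endpoint conditions.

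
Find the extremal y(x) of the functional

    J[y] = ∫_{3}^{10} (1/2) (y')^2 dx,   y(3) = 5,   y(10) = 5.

The Lagrangian is L = (1/2) (y')^2.
Compute ∂L/∂y = 0, ∂L/∂y' = y'.
The Euler-Lagrange equation d/dx(∂L/∂y') − ∂L/∂y = 0 reduces to
    y'' = 0.
Its general solution is
    y(x) = A x + B,
with A, B fixed by the endpoint conditions.
Applying the endpoint conditions y(3) = 5 and y(10) = 5: solve A·3 + B = 5 and A·10 + B = 5. Subtracting gives A(10 − 3) = 5 − 5, so A = 0, and B = 5 − A·3 = 5. Therefore
    y(x) = 5.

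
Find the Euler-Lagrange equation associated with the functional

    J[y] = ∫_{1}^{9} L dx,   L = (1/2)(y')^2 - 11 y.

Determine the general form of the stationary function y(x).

The Lagrangian is L = (1/2)(y')^2 - 11 y.
∂L/∂y = -11.
∂L/∂y' = y'.
The Euler-Lagrange equation d/dx(∂L/∂y') − ∂L/∂y = 0 becomes:
    y'' + 11 = 0
General solution: y(x) = -(11/2) x^2 + A x + B, where A and B are arbitrary constants fixed by the endpoint conditions.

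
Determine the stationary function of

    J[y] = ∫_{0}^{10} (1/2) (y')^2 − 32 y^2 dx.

The Lagrangian is L = (1/2) (y')^2 − 32 y^2.
Compute ∂L/∂y = -64y, ∂L/∂y' = y'.
The Euler-Lagrange equation d/dx(∂L/∂y') − ∂L/∂y = 0 reduces to
    y'' + 64 y = 0.
Its general solution is
    y(x) = A sin(8x) + B cos(8x),
with A, B fixed by the endpoint conditions.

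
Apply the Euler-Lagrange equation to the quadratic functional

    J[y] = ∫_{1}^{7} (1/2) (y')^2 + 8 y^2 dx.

The Lagrangian is L = (1/2) (y')^2 + 8 y^2.
Compute ∂L/∂y = 16y, ∂L/∂y' = y'.
The Euler-Lagrange equation d/dx(∂L/∂y') − ∂L/∂y = 0 reduces to
    y'' − 16 y = 0.
Its general solution is
    y(x) = A e^(4x) + B e^(−4x),
with A, B fixed by the endpoint conditions.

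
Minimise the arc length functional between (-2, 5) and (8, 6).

Arc-length functional: J[y] = ∫ sqrt(1 + (y')^2) dx.
Lagrangian L = sqrt(1 + (y')^2) has no explicit y dependence, so ∂L/∂y = 0 and the Euler-Lagrange equation gives
    d/dx( y' / sqrt(1 + (y')^2) ) = 0  ⇒  y' / sqrt(1 + (y')^2) = const.
Hence y' is constant, so y(x) is affine.
Fitting the endpoints (-2, 5) and (8, 6):
    slope m = (6 − 5) / (8 − (-2)) = 1/10,
    intercept c = 5 − m·(-2) = 26/5.
Extremal: y(x) = (1/10) x + 26/5.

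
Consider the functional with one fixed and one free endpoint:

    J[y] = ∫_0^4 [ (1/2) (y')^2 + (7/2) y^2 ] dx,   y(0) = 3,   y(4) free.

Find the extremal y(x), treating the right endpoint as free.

The Lagrangian L = (1/2) (y')^2 + (7/2) y^2 gives
    ∂L/∂y = 7 y,   ∂L/∂y' = y'.
Euler-Lagrange: y'' − 7 y = 0.
With k = sqrt(7), the general solution is
    y(x) = A cosh(sqrt(7) x) + B sinh(sqrt(7) x).
Fixed left endpoint y(0) = 3 ⇒ A = 3.
The right endpoint x = 4 is free, so the natural (transversality) condition is ∂L/∂y' |_{x=4} = 0, i.e. y'(4) = 0.
Compute y'(x) = A k sinh(k x) + B k cosh(k x), so
    y'(4) = A k sinh(k·4) + B k cosh(k·4) = 0
    ⇒ B = −A tanh(k·4) = − 3 tanh(sqrt(7)·4).
Therefore the extremal is
    y(x) = 3 cosh(sqrt(7) x) − 3 tanh(sqrt(7)·4) sinh(sqrt(7) x).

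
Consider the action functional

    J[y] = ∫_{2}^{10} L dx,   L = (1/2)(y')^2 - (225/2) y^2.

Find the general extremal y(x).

The Lagrangian is L = (1/2)(y')^2 - (225/2) y^2.
∂L/∂y = -225y.
∂L/∂y' = y'.
The Euler-Lagrange equation d/dx(∂L/∂y') − ∂L/∂y = 0 becomes:
    y'' + 225 y = 0
General solution: y(x) = A sin(15x) + B cos(15x), where A and B are arbitrary constants fixed by the endpoint conditions.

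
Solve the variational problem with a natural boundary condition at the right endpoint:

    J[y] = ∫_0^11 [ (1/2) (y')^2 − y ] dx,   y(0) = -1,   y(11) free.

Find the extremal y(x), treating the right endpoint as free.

The Lagrangian L = (1/2) (y')^2 − y gives
    ∂L/∂y = −1,   ∂L/∂y' = y'.
Euler-Lagrange: d/dx(y') − (−1) = 0, i.e. y'' + 1 = 0, so
    y(x) = −(1/2) x^2 + C1 x + C2.
Fixed left endpoint y(0) = -1 ⇒ C2 = -1.
The right endpoint x = 11 is free, so the natural (transversality) condition is ∂L/∂y' |_{x=11} = 0, i.e. y'(11) = 0.
Compute y'(x) = −1 x + C1, so y'(11) = −11 + C1 = 0 ⇒ C1 = 11.
Therefore the extremal is
    y(x) = −x^2/2 + 11 x − 1.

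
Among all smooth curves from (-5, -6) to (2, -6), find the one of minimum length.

Arc-length functional: J[y] = ∫ sqrt(1 + (y')^2) dx.
Lagrangian L = sqrt(1 + (y')^2) has no explicit y dependence, so ∂L/∂y = 0 and the Euler-Lagrange equation gives
    d/dx( y' / sqrt(1 + (y')^2) ) = 0  ⇒  y' / sqrt(1 + (y')^2) = const.
Hence y' is constant, so y(x) is affine.
Fitting the endpoints (-5, -6) and (2, -6):
    slope m = ((-6) − (-6)) / (2 − (-5)) = 0,
    intercept c = (-6) − m·(-5) = -6.
Extremal: y(x) = -6.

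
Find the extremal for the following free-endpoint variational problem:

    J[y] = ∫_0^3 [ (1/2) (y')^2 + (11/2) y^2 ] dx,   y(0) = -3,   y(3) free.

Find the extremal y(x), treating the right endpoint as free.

The Lagrangian L = (1/2) (y')^2 + (11/2) y^2 gives
    ∂L/∂y = 11 y,   ∂L/∂y' = y'.
Euler-Lagrange: y'' − 11 y = 0.
With k = sqrt(11), the general solution is
    y(x) = A cosh(sqrt(11) x) + B sinh(sqrt(11) x).
Fixed left endpoint y(0) = -3 ⇒ A = -3.
The right endpoint x = 3 is free, so the natural (transversality) condition is ∂L/∂y' |_{x=3} = 0, i.e. y'(3) = 0.
Compute y'(x) = A k sinh(k x) + B k cosh(k x), so
    y'(3) = A k sinh(k·3) + B k cosh(k·3) = 0
    ⇒ B = −A tanh(k·3) = 3 tanh(sqrt(11)·3).
Therefore the extremal is
    y(x) = −3 cosh(sqrt(11) x) + 3 tanh(sqrt(11)·3) sinh(sqrt(11) x).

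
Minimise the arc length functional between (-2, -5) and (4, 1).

Arc-length functional: J[y] = ∫ sqrt(1 + (y')^2) dx.
Lagrangian L = sqrt(1 + (y')^2) has no explicit y dependence, so ∂L/∂y = 0 and the Euler-Lagrange equation gives
    d/dx( y' / sqrt(1 + (y')^2) ) = 0  ⇒  y' / sqrt(1 + (y')^2) = const.
Hence y' is constant, so y(x) is affine.
Fitting the endpoints (-2, -5) and (4, 1):
    slope m = (1 − (-5)) / (4 − (-2)) = 1,
    intercept c = (-5) − m·(-2) = -3.
Extremal: y(x) = x - 3.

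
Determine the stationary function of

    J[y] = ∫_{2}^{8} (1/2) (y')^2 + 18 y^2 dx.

The Lagrangian is L = (1/2) (y')^2 + 18 y^2.
Compute ∂L/∂y = 36y, ∂L/∂y' = y'.
The Euler-Lagrange equation d/dx(∂L/∂y') − ∂L/∂y = 0 reduces to
    y'' − 36 y = 0.
Its general solution is
    y(x) = A e^(6x) + B e^(−6x),
with A, B fixed by the endpoint conditions.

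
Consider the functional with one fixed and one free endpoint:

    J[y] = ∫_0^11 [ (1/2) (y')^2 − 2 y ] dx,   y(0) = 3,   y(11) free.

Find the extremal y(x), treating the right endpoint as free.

The Lagrangian L = (1/2) (y')^2 − 2 y gives
    ∂L/∂y = −2,   ∂L/∂y' = y'.
Euler-Lagrange: d/dx(y') − (−2) = 0, i.e. y'' + 2 = 0, so
    y(x) = −(2/2) x^2 + C1 x + C2.
Fixed left endpoint y(0) = 3 ⇒ C2 = 3.
The right endpoint x = 11 is free, so the natural (transversality) condition is ∂L/∂y' |_{x=11} = 0, i.e. y'(11) = 0.
Compute y'(x) = −2 x + C1, so y'(11) = −22 + C1 = 0 ⇒ C1 = 22.
Therefore the extremal is
    y(x) = −x^2 + 22 x + 3.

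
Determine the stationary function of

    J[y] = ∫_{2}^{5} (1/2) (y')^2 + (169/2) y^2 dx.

The Lagrangian is L = (1/2) (y')^2 + (169/2) y^2.
Compute ∂L/∂y = 169y, ∂L/∂y' = y'.
The Euler-Lagrange equation d/dx(∂L/∂y') − ∂L/∂y = 0 reduces to
    y'' − 169 y = 0.
Its general solution is
    y(x) = A e^(13x) + B e^(−13x),
with A, B fixed by the endpoint conditions.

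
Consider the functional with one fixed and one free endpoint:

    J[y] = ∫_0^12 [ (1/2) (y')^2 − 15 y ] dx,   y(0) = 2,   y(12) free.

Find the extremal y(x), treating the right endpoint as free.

The Lagrangian L = (1/2) (y')^2 − 15 y gives
    ∂L/∂y = −15,   ∂L/∂y' = y'.
Euler-Lagrange: d/dx(y') − (−15) = 0, i.e. y'' + 15 = 0, so
    y(x) = −(15/2) x^2 + C1 x + C2.
Fixed left endpoint y(0) = 2 ⇒ C2 = 2.
The right endpoint x = 12 is free, so the natural (transversality) condition is ∂L/∂y' |_{x=12} = 0, i.e. y'(12) = 0.
Compute y'(x) = −15 x + C1, so y'(12) = −180 + C1 = 0 ⇒ C1 = 180.
Therefore the extremal is
    y(x) = −(15/2) x^2 + 180 x + 2.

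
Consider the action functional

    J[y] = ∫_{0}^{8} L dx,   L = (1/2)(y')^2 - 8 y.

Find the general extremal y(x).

The Lagrangian is L = (1/2)(y')^2 - 8 y.
∂L/∂y = -8.
∂L/∂y' = y'.
The Euler-Lagrange equation d/dx(∂L/∂y') − ∂L/∂y = 0 becomes:
    y'' + 8 = 0
General solution: y(x) = -4 x^2 + A x + B, where A and B are arbitrary constants fixed by the endpoint conditions.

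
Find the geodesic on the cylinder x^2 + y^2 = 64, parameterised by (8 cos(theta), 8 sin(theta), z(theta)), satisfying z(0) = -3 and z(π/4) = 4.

Parameterise the cylinder of radius R = 8 as
    r(θ) = (8 cos θ, 8 sin θ, z(θ)).
The arc-length element is
    ds = sqrt(64 + (dz/dθ)^2) dθ,
so the Lagrangian is L = sqrt(64 + z'^2).
L depends on z' only, not on z or θ, so ∂L/∂z = 0 and
    ∂L/∂z' = z' / sqrt(64 + z'^2).
The Euler-Lagrange equation gives
    d/dθ( z' / sqrt(64 + z'^2) ) = 0,
so z' is constant. Integrating once:
    z(θ) = a θ + b,
a helix on the cylinder (a straight line when the cylinder is unrolled). The constants a, b are determined by the endpoint conditions.
With endpoint conditions z(0) = -3 and z(π/4) = 4: from z(0) = b we get b = -3, and a·π/4 + -3 = 4 gives a = 28/π, so
    z(θ) = (28/π) θ − 3.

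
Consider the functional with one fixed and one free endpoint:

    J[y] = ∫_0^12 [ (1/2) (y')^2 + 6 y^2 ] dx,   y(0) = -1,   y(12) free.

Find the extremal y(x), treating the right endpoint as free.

The Lagrangian L = (1/2) (y')^2 + 6 y^2 gives
    ∂L/∂y = 12 y,   ∂L/∂y' = y'.
Euler-Lagrange: y'' − 12 y = 0.
With k = sqrt(12), the general solution is
    y(x) = A cosh(sqrt(12) x) + B sinh(sqrt(12) x).
Fixed left endpoint y(0) = -1 ⇒ A = -1.
The right endpoint x = 12 is free, so the natural (transversality) condition is ∂L/∂y' |_{x=12} = 0, i.e. y'(12) = 0.
Compute y'(x) = A k sinh(k x) + B k cosh(k x), so
    y'(12) = A k sinh(k·12) + B k cosh(k·12) = 0
    ⇒ B = −A tanh(k·12) = tanh(sqrt(12)·12).
Therefore the extremal is
    y(x) = −cosh(sqrt(12) x) + tanh(sqrt(12)·12) sinh(sqrt(12) x).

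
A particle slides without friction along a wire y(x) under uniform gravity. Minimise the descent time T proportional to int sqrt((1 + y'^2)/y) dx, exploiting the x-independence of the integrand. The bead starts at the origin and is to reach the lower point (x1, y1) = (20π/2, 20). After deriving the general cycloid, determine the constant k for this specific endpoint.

The Lagrangian L = sqrt((1 + y'^2) / y) has no explicit x dependence, so the Beltrami identity applies:
    L − y' ∂L/∂y' = C.
Compute ∂L/∂y' = y' / sqrt(y (1 + y'^2)).
Substitute:
    sqrt((1 + y'^2)/y) − y'·y' / sqrt(y (1 + y'^2))
    = (1 + y'^2) / sqrt(y (1 + y'^2)) − y'^2 / sqrt(y (1 + y'^2))
    = 1 / sqrt(y (1 + y'^2)) = C.
Squaring and rearranging gives the first integral
    y (1 + y'^2) = 1/C^2 =: k   (constant).
Solving this first-order ODE by the substitution
    y = (k/2)(1 − cos θ)
yields the cycloid parameterisation
    x(θ) = (k/2)(θ − sin θ),   y(θ) = (k/2)(1 − cos θ).
The constant k is fixed by the endpoint condition.
Now fit the given lower endpoint (x1, y1) = (20π/2, 20). At the bottom of the first arch (θ = π), the parametric equations give
    y(π) = (k/2)(1 − cos π) = k,
    x(π) = (k/2)(π − sin π) = kπ/2.
Matching y(π) = 20 gives k = 20, consistent with x(π) = 20π/2. Therefore the specific cycloid is
    x(θ) = (20/2)(θ − sin θ),   y(θ) = (20/2)(1 − cos θ).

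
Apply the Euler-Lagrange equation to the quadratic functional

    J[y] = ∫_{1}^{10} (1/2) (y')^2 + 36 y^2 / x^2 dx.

The Lagrangian is L = (1/2) (y')^2 + 36 y^2 / x^2.
Compute ∂L/∂y = 72y/x^2, ∂L/∂y' = y'.
The Euler-Lagrange equation d/dx(∂L/∂y') − ∂L/∂y = 0 reduces to
    y'' − 72/x^2 · y = 0  (x > 0).
Its general solution is
    y(x) = A x^9 + B x^(-8),
with A, B fixed by the endpoint conditions.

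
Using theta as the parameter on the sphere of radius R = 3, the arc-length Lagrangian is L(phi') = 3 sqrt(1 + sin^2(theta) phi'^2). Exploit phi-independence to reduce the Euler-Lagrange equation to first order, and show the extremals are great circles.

On the sphere of radius R = 3 with spherical coordinates (θ, φ), the induced metric is
    ds^2 = 9(dθ^2 + sin^2(θ) dφ^2).
Parameterise by θ; the arc-length functional is
    J[φ] = ∫ 3 sqrt(1 + sin^2(θ) (dφ/dθ)^2) dθ,
so L = 3 sqrt(1 + sin^2(θ) φ'^2). Compute
    ∂L/∂φ = 0  (L has no explicit φ dependence),
    ∂L/∂φ' = 3 sin^2(θ) φ' / sqrt(1 + sin^2(θ) φ'^2).
Since ∂L/∂φ = 0, the Euler-Lagrange equation
    d/dθ(∂L/∂φ') − ∂L/∂φ = 0
reduces to d/dθ(∂L/∂φ') = 0, i.e. the momentum conjugate to φ is conserved:
    3 sin^2(θ) φ' / sqrt(1 + sin^2(θ) φ'^2) = C.
The overall factor of 3 is constant, so dividing through gives Clairaut's relation sin^2(θ) φ' / sqrt(1 + sin^2(θ) φ'^2) = C' (with C' = C/3). Solving for φ' and integrating gives the great-circle family
    cot(θ) = A cos(φ − φ_0),
i.e. the intersection of the sphere with a plane through the origin. The two constants A and φ_0 (equivalently C and one phase) are fixed by the two endpoint conditions.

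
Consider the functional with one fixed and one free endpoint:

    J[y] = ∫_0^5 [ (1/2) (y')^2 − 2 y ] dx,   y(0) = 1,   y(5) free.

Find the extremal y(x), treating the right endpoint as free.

The Lagrangian L = (1/2) (y')^2 − 2 y gives
    ∂L/∂y = −2,   ∂L/∂y' = y'.
Euler-Lagrange: d/dx(y') − (−2) = 0, i.e. y'' + 2 = 0, so
    y(x) = −(2/2) x^2 + C1 x + C2.
Fixed left endpoint y(0) = 1 ⇒ C2 = 1.
The right endpoint x = 5 is free, so the natural (transversality) condition is ∂L/∂y' |_{x=5} = 0, i.e. y'(5) = 0.
Compute y'(x) = −2 x + C1, so y'(5) = −10 + C1 = 0 ⇒ C1 = 10.
Therefore the extremal is
    y(x) = −x^2 + 10 x + 1.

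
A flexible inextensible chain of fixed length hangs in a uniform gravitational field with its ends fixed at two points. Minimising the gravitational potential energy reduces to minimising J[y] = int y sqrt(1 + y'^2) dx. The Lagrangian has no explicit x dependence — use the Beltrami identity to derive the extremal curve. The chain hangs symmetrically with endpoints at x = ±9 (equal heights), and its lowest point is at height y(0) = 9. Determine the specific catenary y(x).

The Lagrangian L(y, y') = y sqrt(1 + y'^2) has no explicit x dependence, so the Beltrami identity applies:
    L − y' ∂L/∂y' = C.
Compute ∂L/∂y' = y · y' / sqrt(1 + y'^2). Then
    L − y' ∂L/∂y'
    = y sqrt(1 + y'^2) − y · y'^2 / sqrt(1 + y'^2)
    = y (1 + y'^2 − y'^2) / sqrt(1 + y'^2)
    = y / sqrt(1 + y'^2) = C.
Squaring gives y^2 = C^2 (1 + y'^2), i.e.
    y'^2 = y^2 / C^2 − 1.
Separating variables,
    dy / sqrt(y^2 − C^2) = dx / C,
and integrating gives arccosh(y / C) = (x − a)/C, so
    y(x) = C cosh((x − a)/C),
the catenary. The constants C and a are fixed by the two endpoint conditions (and, for the hanging-chain problem, the length constraint selects C).
Now fit the given data. The endpoints x = ±9 are symmetric at equal height, so the catenary is even about its minimum: a = 0 and y(x) = C cosh(x/C). The lowest point is y(0) = C cosh(0) = C, and we are told y(0) = 9, so C = 9. Therefore
    y(x) = 9 cosh(x/9),
and at the endpoints
    y(±9) = 9 cosh(9/9).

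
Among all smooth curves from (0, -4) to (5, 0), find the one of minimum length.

Arc-length functional: J[y] = ∫ sqrt(1 + (y')^2) dx.
Lagrangian L = sqrt(1 + (y')^2) has no explicit y dependence, so ∂L/∂y = 0 and the Euler-Lagrange equation gives
    d/dx( y' / sqrt(1 + (y')^2) ) = 0  ⇒  y' / sqrt(1 + (y')^2) = const.
Hence y' is constant, so y(x) is affine.
Fitting the endpoints (0, -4) and (5, 0):
    slope m = (0 − (-4)) / (5 − 0) = 4/5,
    intercept c = (-4) − m·0 = -4.
Extremal: y(x) = (4/5) x - 4.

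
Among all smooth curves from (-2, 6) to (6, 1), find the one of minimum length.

Arc-length functional: J[y] = ∫ sqrt(1 + (y')^2) dx.
Lagrangian L = sqrt(1 + (y')^2) has no explicit y dependence, so ∂L/∂y = 0 and the Euler-Lagrange equation gives
    d/dx( y' / sqrt(1 + (y')^2) ) = 0  ⇒  y' / sqrt(1 + (y')^2) = const.
Hence y' is constant, so y(x) is affine.
Fitting the endpoints (-2, 6) and (6, 1):
    slope m = (1 − 6) / (6 − (-2)) = -5/8,
    intercept c = 6 − m·(-2) = 19/4.
Extremal: y(x) = (-5/8) x + 19/4.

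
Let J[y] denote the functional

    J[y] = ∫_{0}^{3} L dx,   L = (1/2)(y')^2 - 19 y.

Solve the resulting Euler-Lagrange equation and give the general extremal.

The Lagrangian is L = (1/2)(y')^2 - 19 y.
∂L/∂y = -19.
∂L/∂y' = y'.
The Euler-Lagrange equation d/dx(∂L/∂y') − ∂L/∂y = 0 becomes:
    y'' + 19 = 0
General solution: y(x) = -(19/2) x^2 + A x + B, where A and B are arbitrary constants fixed by the endpoint conditions.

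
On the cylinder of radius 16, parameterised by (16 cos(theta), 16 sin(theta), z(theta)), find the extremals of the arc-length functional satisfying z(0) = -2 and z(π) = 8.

Parameterise the cylinder of radius R = 16 as
    r(θ) = (16 cos θ, 16 sin θ, z(θ)).
The arc-length element is
    ds = sqrt(256 + (dz/dθ)^2) dθ,
so the Lagrangian is L = sqrt(256 + z'^2).
L depends on z' only, not on z or θ, so ∂L/∂z = 0 and
    ∂L/∂z' = z' / sqrt(256 + z'^2).
The Euler-Lagrange equation gives
    d/dθ( z' / sqrt(256 + z'^2) ) = 0,
so z' is constant. Integrating once:
    z(θ) = a θ + b,
a helix on the cylinder (a straight line when the cylinder is unrolled). The constants a, b are determined by the endpoint conditions.
With endpoint conditions z(0) = -2 and z(π) = 8: from z(0) = b we get b = -2, and a·π + -2 = 8 gives a = 10/π, so
    z(θ) = (10/π) θ − 2.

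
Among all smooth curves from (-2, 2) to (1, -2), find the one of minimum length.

Arc-length functional: J[y] = ∫ sqrt(1 + (y')^2) dx.
Lagrangian L = sqrt(1 + (y')^2) has no explicit y dependence, so ∂L/∂y = 0 and the Euler-Lagrange equation gives
    d/dx( y' / sqrt(1 + (y')^2) ) = 0  ⇒  y' / sqrt(1 + (y')^2) = const.
Hence y' is constant, so y(x) is affine.
Fitting the endpoints (-2, 2) and (1, -2):
    slope m = ((-2) − 2) / (1 − (-2)) = -4/3,
    intercept c = 2 − m·(-2) = -2/3.
Extremal: y(x) = (-4/3) x - 2/3.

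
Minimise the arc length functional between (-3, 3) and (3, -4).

Arc-length functional: J[y] = ∫ sqrt(1 + (y')^2) dx.
Lagrangian L = sqrt(1 + (y')^2) has no explicit y dependence, so ∂L/∂y = 0 and the Euler-Lagrange equation gives
    d/dx( y' / sqrt(1 + (y')^2) ) = 0  ⇒  y' / sqrt(1 + (y')^2) = const.
Hence y' is constant, so y(x) is affine.
Fitting the endpoints (-3, 3) and (3, -4):
    slope m = ((-4) − 3) / (3 − (-3)) = -7/6,
    intercept c = 3 − m·(-3) = -1/2.
Extremal: y(x) = (-7/6) x - 1/2.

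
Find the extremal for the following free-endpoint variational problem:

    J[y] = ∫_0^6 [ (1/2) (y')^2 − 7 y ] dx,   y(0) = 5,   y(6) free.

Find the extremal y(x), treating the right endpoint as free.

The Lagrangian L = (1/2) (y')^2 − 7 y gives
    ∂L/∂y = −7,   ∂L/∂y' = y'.
Euler-Lagrange: d/dx(y') − (−7) = 0, i.e. y'' + 7 = 0, so
    y(x) = −(7/2) x^2 + C1 x + C2.
Fixed left endpoint y(0) = 5 ⇒ C2 = 5.
The right endpoint x = 6 is free, so the natural (transversality) condition is ∂L/∂y' |_{x=6} = 0, i.e. y'(6) = 0.
Compute y'(x) = −7 x + C1, so y'(6) = −42 + C1 = 0 ⇒ C1 = 42.
Therefore the extremal is
    y(x) = −(7/2) x^2 + 42 x + 5.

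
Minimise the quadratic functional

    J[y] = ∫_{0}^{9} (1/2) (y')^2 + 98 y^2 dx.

The Lagrangian is L = (1/2) (y')^2 + 98 y^2.
Compute ∂L/∂y = 196y, ∂L/∂y' = y'.
The Euler-Lagrange equation d/dx(∂L/∂y') − ∂L/∂y = 0 reduces to
    y'' − 196 y = 0.
Its general solution is
    y(x) = A e^(14x) + B e^(−14x),
with A, B fixed by the endpoint conditions.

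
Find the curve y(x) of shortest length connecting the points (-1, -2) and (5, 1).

Arc-length functional: J[y] = ∫ sqrt(1 + (y')^2) dx.
Lagrangian L = sqrt(1 + (y')^2) has no explicit y dependence, so ∂L/∂y = 0 and the Euler-Lagrange equation gives
    d/dx( y' / sqrt(1 + (y')^2) ) = 0  ⇒  y' / sqrt(1 + (y')^2) = const.
Hence y' is constant, so y(x) is affine.
Fitting the endpoints (-1, -2) and (5, 1):
    slope m = (1 − (-2)) / (5 − (-1)) = 1/2,
    intercept c = (-2) − m·(-1) = -3/2.
Extremal: y(x) = (1/2) x - 3/2.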